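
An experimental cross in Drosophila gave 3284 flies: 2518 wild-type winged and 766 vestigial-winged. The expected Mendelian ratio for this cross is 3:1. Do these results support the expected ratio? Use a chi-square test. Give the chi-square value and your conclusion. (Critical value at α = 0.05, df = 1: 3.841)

4.913; not consistent

Total ratio parts = 4. Expected numbers out of 3284:
  wild-type winged: 3284 × 3/4 = 2463
  vestigial-winged: 3284 × 1/4 = 821
χ² = Σ (O − E)² / E
  wild-type winged: (2518 − 2463)² / 2463 = 1.2282
  vestigial-winged: (766 − 821)² / 821 = 3.6845
χ² = 1.2282 + 3.6845 = 4.9127 ≈ 4.913
Degrees of freedom = 2 − 1 = 1; critical value at α = 0.05 is 3.841.
Since 4.913 > 3.841, we reject the null hypothesis — the data do not fit the 3:1 ratio.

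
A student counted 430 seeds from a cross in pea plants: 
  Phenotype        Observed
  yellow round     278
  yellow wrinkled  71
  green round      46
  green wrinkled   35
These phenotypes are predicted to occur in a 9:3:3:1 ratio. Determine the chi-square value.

23.871

Under the 9:3:3:1 hypothesis (Σ ratio = 16, N = 430):
  yellow round: 430 × 9/16 = 241.875
  yellow wrinkled: 430 × 3/16 = 80.625
  green round: 430 × 3/16 = 80.625
  green wrinkled: 430 × 1/16 = 26.875
χ² = Σ (O − E)² / E
  yellow round: (278 − 241.875)² / 241.875 = 5.3954
  yellow wrinkled: (71 − 80.625)² / 80.625 = 1.1490
  green round: (46 − 80.625)² / 80.625 = 14.8700
  green wrinkled: (35 − 26.875)² / 26.875 = 2.4564
χ² = 5.3954 + 1.1490 + 14.8700 + 2.4564 = 23.8708 ≈ 23.871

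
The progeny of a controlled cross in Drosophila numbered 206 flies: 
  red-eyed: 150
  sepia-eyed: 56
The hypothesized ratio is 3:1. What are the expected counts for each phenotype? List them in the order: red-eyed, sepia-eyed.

Under the 3:1 hypothesis (Σ ratio = 4, N = 206):
  red-eyed: 206 × 3/4 = 154.5
  sepia-eyed: 206 × 1/4 = 51.5

154.5, 51.5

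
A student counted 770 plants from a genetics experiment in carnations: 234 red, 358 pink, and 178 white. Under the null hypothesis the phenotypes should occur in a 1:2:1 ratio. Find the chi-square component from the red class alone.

Total ratio parts = 4. Expected numbers out of 770:
  red: 770 × 1/4 = 192.5
  pink: 770 × 2/4 = 385
  white: 770 × 1/4 = 192.5
Contribution of red: (234 − 192.5)² / 192.5 = 8.9468

8.947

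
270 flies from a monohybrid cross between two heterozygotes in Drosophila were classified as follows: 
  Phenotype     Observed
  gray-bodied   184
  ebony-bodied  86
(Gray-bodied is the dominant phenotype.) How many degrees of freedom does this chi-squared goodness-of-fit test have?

1

For a monohybrid cross between heterozygotes with complete dominance, the expected phenotypic ratio is 3:1.
A goodness-of-fit test with 2 phenotype classes has df = 2 − 1 = 1.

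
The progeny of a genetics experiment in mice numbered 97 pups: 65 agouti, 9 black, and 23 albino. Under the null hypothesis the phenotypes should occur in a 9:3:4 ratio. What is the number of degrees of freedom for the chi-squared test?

A goodness-of-fit test with 3 phenotype classes has df = 3 − 1 = 2.

2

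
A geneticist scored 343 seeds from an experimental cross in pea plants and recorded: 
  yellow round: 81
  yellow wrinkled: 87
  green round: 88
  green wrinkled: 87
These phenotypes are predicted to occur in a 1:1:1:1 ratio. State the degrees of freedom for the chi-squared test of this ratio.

A goodness-of-fit test with 4 phenotype classes has df = 4 − 1 = 3.

3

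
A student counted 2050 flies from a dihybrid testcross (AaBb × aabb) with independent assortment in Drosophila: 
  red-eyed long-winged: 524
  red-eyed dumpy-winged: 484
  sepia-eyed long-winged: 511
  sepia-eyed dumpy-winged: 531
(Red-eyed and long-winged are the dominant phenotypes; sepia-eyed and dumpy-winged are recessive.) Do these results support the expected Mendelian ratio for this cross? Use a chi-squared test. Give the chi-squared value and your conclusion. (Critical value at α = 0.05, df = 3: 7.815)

A dihybrid testcross with independent assortment gives a 1:1:1:1 ratio.
Under the 1:1:1:1 hypothesis (Σ ratio = 4, N = 2050):
  red-eyed long-winged: 2050 × 1/4 = 512.5
  red-eyed dumpy-winged: 2050 × 1/4 = 512.5
  sepia-eyed long-winged: 2050 × 1/4 = 512.5
  sepia-eyed dumpy-winged: 2050 × 1/4 = 512.5
χ² = Σ (O − E)² / E
  red-eyed long-winged: (524 − 512.5)² / 512.5 = 0.2580
  red-eyed dumpy-winged: (484 − 512.5)² / 512.5 = 1.5849
  sepia-eyed long-winged: (511 − 512.5)² / 512.5 = 0.0044
  sepia-eyed dumpy-winged: (531 − 512.5)² / 512.5 = 0.6678
χ² = 0.2580 + 1.5849 + 0.0044 + 0.6678 = 2.5151 ≈ 2.515
Degrees of freedom = 4 − 1 = 3; critical value at α = 0.05 is 7.815.
Since 2.515 < 7.815, we fail to reject the null hypothesis — the data are consistent with the 1:1:1:1 ratio.

2.515; consistent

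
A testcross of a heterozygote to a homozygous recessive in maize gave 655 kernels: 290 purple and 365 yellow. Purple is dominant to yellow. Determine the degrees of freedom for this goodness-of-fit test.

1

A testcross of a heterozygote (Aa × aa) gives a 1:1 phenotypic ratio.
A goodness-of-fit test with 2 phenotype classes has df = 2 − 1 = 1.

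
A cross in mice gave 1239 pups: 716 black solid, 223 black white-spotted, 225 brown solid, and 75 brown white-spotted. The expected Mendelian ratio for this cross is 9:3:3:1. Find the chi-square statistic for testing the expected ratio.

1.202

The 9:3:3:1 ratio has 16 parts, so with N = 1239 the expected counts are:
  black solid: 1239 × 9/16 = 696.9375
  black white-spotted: 1239 × 3/16 = 232.3125
  brown solid: 1239 × 3/16 = 232.3125
  brown white-spotted: 1239 × 1/16 = 77.4375
χ² = Σ (O − E)² / E
  black solid: (716 − 696.9375)² / 696.9375 = 0.5214
  black white-spotted: (223 − 232.3125)² / 232.3125 = 0.3733
  brown solid: (225 − 232.3125)² / 232.3125 = 0.2302
  brown white-spotted: (75 − 77.4375)² / 77.4375 = 0.0767
χ² = 0.5214 + 0.3733 + 0.2302 + 0.0767 = 1.2016 ≈ 1.202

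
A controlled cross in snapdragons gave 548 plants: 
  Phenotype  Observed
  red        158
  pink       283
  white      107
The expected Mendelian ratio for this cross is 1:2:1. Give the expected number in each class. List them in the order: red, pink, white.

137, 274, 137

Total ratio parts = 4. Expected numbers out of 548:
  red: 548 × 1/4 = 137
  pink: 548 × 2/4 = 274
  white: 548 × 1/4 = 137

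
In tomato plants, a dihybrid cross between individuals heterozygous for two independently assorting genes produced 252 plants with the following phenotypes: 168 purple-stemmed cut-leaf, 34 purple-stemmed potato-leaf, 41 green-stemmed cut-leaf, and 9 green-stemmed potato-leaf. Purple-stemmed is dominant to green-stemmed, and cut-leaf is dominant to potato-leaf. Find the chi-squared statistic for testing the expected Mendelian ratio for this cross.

A dihybrid F₂ with independent assortment and complete dominance at both loci gives a 9:3:3:1 phenotypic ratio.
Total ratio parts = 16. Expected numbers out of 252:
  purple-stemmed cut-leaf: 252 × 9/16 = 141.75
  purple-stemmed potato-leaf: 252 × 3/16 = 47.25
  green-stemmed cut-leaf: 252 × 3/16 = 47.25
  green-stemmed potato-leaf: 252 × 1/16 = 15.75
χ² = Σ (O − E)² / E
  purple-stemmed cut-leaf: (168 − 141.75)² / 141.75 = 4.8611
  purple-stemmed potato-leaf: (34 − 47.25)² / 47.25 = 3.7156
  green-stemmed cut-leaf: (41 − 47.25)² / 47.25 = 0.8267
  green-stemmed potato-leaf: (9 − 15.75)² / 15.75 = 2.8929
χ² = 4.8611 + 3.7156 + 0.8267 + 2.8929 = 12.2963 ≈ 12.296

12.296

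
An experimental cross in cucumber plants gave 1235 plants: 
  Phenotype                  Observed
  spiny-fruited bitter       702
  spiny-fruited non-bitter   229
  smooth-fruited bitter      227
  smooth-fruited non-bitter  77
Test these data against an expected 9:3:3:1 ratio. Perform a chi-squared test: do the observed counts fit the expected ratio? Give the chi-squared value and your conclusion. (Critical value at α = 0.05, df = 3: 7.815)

0.196; consistent

The 9:3:3:1 ratio has 16 parts, so with N = 1235 the expected counts are:
  spiny-fruited bitter: 1235 × 9/16 = 694.6875
  spiny-fruited non-bitter: 1235 × 3/16 = 231.5625
  smooth-fruited bitter: 1235 × 3/16 = 231.5625
  smooth-fruited non-bitter: 1235 × 1/16 = 77.1875
χ² = Σ (O − E)² / E
  spiny-fruited bitter: (702 − 694.6875)² / 694.6875 = 0.0770
  spiny-fruited non-bitter: (229 − 231.5625)² / 231.5625 = 0.0284
  smooth-fruited bitter: (227 − 231.5625)² / 231.5625 = 0.0899
  smooth-fruited non-bitter: (77 − 77.1875)² / 77.1875 = 0.0005
χ² = 0.0770 + 0.0284 + 0.0899 + 0.0005 = 0.1958 ≈ 0.196
Degrees of freedom = 4 − 1 = 3; critical value at α = 0.05 is 7.815.
Since 0.196 < 7.815, we fail to reject the null hypothesis — the data are consistent with the 9:3:3:1 ratio.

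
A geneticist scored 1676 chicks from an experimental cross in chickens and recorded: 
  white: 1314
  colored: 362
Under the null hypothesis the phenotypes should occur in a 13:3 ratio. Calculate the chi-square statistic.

8.930

Expected counts for N = 1676 under a 13:3 ratio (total parts = 16):
  white: 1676 × 13/16 = 1361.75
  colored: 1676 × 3/16 = 314.25
χ² = Σ (O − E)² / E
  white: (1314 − 1361.75)² / 1361.75 = 1.6744
  colored: (362 − 314.25)² / 314.25 = 7.2556
χ² = 1.6744 + 7.2556 = 8.930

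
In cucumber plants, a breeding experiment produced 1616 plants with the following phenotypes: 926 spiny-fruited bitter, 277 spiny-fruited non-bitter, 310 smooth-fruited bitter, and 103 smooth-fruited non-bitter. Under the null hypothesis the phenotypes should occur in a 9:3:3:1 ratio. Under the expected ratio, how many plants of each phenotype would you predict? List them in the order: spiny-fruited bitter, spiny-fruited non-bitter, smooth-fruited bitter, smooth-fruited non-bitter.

909, 303, 303, 101

Expected counts for N = 1616 under a 9:3:3:1 ratio (total parts = 16):
  spiny-fruited bitter: 1616 × 9/16 = 909
  spiny-fruited non-bitter: 1616 × 3/16 = 303
  smooth-fruited bitter: 1616 × 3/16 = 303
  smooth-fruited non-bitter: 1616 × 1/16 = 101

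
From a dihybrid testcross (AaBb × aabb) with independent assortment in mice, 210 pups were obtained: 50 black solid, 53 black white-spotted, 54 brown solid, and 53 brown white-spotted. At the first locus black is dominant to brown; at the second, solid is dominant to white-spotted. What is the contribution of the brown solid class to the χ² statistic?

A dihybrid testcross with independent assortment gives a 1:1:1:1 ratio.
Expected counts for N = 210 under a 1:1:1:1 ratio (total parts = 4):
  black solid: 210 × 1/4 = 52.5
  black white-spotted: 210 × 1/4 = 52.5
  brown solid: 210 × 1/4 = 52.5
  brown white-spotted: 210 × 1/4 = 52.5
Contribution of brown solid: (54 − 52.5)² / 52.5 = 0.0429

0.043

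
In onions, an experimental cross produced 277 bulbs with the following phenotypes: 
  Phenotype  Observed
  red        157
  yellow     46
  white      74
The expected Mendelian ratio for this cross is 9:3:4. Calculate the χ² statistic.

The 9:3:4 ratio has 16 parts, so with N = 277 the expected counts are:
  red: 277 × 9/16 = 155.8125
  yellow: 277 × 3/16 = 51.9375
  white: 277 × 4/16 = 69.25
χ² = Σ (O − E)² / E
  red: (157 − 155.8125)² / 155.8125 = 0.0091
  yellow: (46 − 51.9375)² / 51.9375 = 0.6788
  white: (74 − 69.25)² / 69.25 = 0.3258
χ² = 0.0091 + 0.6788 + 0.3258 = 1.0137 ≈ 1.014

1.014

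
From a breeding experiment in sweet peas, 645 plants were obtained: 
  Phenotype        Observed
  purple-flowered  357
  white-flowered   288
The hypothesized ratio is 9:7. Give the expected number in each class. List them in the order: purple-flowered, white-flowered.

362.8125, 282.1875

The 9:7 ratio has 16 parts, so with N = 645 the expected counts are:
  purple-flowered: 645 × 9/16 = 362.8125
  white-flowered: 645 × 7/16 = 282.1875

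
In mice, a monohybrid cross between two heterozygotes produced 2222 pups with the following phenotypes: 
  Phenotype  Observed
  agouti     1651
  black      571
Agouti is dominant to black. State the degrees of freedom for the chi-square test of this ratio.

For a monohybrid cross between heterozygotes with complete dominance, the expected phenotypic ratio is 3:1.
A goodness-of-fit test with 2 phenotype classes has df = 2 − 1 = 1.

1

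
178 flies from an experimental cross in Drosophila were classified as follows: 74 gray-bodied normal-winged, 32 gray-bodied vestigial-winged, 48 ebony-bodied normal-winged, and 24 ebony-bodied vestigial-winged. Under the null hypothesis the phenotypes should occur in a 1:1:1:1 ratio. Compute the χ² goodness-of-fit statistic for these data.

32.787

Total ratio parts = 4. Expected numbers out of 178:
  gray-bodied normal-winged: 178 × 1/4 = 44.5
  gray-bodied vestigial-winged: 178 × 1/4 = 44.5
  ebony-bodied normal-winged: 178 × 1/4 = 44.5
  ebony-bodied vestigial-winged: 178 × 1/4 = 44.5
χ² = Σ (O − E)² / E
  gray-bodied normal-winged: (74 − 44.5)² / 44.5 = 19.5562
  gray-bodied vestigial-winged: (32 − 44.5)² / 44.5 = 3.5112
  ebony-bodied normal-winged: (48 − 44.5)² / 44.5 = 0.2753
  ebony-bodied vestigial-winged: (24 − 44.5)² / 44.5 = 9.4438
χ² = 19.5562 + 3.5112 + 0.2753 + 9.4438 = 32.7865 ≈ 32.787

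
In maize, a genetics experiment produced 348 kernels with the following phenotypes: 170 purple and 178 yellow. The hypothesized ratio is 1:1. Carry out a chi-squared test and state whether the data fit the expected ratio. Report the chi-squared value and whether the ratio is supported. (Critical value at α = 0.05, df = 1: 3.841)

Under the 1:1 hypothesis (Σ ratio = 2, N = 348):
  purple: 348 × 1/2 = 174
  yellow: 348 × 1/2 = 174
χ² = Σ (O − E)² / E
  purple: (170 − 174)² / 174 = 0.0920
  yellow: (178 − 174)² / 174 = 0.0920
χ² = 0.0920 + 0.0920 = 0.184
Degrees of freedom = 2 − 1 = 1; critical value at α = 0.05 is 3.841.
Since 0.184 < 3.841, we fail to reject the null hypothesis — the data are consistent with the 1:1 ratio.

0.184; consistent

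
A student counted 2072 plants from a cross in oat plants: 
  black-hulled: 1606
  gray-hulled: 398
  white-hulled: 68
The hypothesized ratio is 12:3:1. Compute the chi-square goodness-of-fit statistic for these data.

31.179

Under the 12:3:1 hypothesis (Σ ratio = 16, N = 2072):
  black-hulled: 2072 × 12/16 = 1554
  gray-hulled: 2072 × 3/16 = 388.5
  white-hulled: 2072 × 1/16 = 129.5
χ² = Σ (O − E)² / E
  black-hulled: (1606 − 1554)² / 1554 = 1.7400
  gray-hulled: (398 − 388.5)² / 388.5 = 0.2323
  white-hulled: (68 − 129.5)² / 129.5 = 29.2066
χ² = 1.7400 + 0.2323 + 29.2066 = 31.1789 ≈ 31.179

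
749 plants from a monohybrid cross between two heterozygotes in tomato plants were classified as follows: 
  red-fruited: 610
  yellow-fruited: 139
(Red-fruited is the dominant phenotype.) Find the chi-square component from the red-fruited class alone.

4.144

For a monohybrid cross between heterozygotes with complete dominance, the expected phenotypic ratio is 3:1.
Total ratio parts = 4. Expected numbers out of 749:
  red-fruited: 749 × 3/4 = 561.75
  yellow-fruited: 749 × 1/4 = 187.25
Contribution of red-fruited: (610 − 561.75)² / 561.75 = 4.1443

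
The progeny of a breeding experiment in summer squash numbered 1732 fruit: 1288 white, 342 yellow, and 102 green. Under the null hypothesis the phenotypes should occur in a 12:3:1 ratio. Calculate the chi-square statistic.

Total ratio parts = 16. Expected numbers out of 1732:
  white: 1732 × 12/16 = 1299
  yellow: 1732 × 3/16 = 324.75
  green: 1732 × 1/16 = 108.25
χ² = Σ (O − E)² / E
  white: (1288 − 1299)² / 1299 = 0.0931
  yellow: (342 − 324.75)² / 324.75 = 0.9163
  green: (102 − 108.25)² / 108.25 = 0.3609
χ² = 0.0931 + 0.9163 + 0.3609 = 1.3703 ≈ 1.370

1.370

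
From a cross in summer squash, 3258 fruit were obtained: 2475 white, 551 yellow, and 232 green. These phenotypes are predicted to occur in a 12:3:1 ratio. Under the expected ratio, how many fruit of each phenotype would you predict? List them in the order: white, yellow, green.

Total ratio parts = 16. Expected numbers out of 3258:
  white: 3258 × 12/16 = 2443.5
  yellow: 3258 × 3/16 = 610.875
  green: 3258 × 1/16 = 203.625

2443.5, 610.875, 203.625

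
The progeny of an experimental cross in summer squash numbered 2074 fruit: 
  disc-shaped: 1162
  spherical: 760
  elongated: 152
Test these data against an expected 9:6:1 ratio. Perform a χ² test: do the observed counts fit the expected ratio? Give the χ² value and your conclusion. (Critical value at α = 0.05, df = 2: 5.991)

4.286; consistent

Total ratio parts = 16. Expected numbers out of 2074:
  disc-shaped: 2074 × 9/16 = 1166.625
  spherical: 2074 × 6/16 = 777.75
  elongated: 2074 × 1/16 = 129.625
χ² = Σ (O − E)² / E
  disc-shaped: (1162 − 1166.625)² / 1166.625 = 0.0183
  spherical: (760 − 777.75)² / 777.75 = 0.4051
  elongated: (152 − 129.625)² / 129.625 = 3.8622
χ² = 0.0183 + 0.4051 + 3.8622 = 4.2856 ≈ 4.286
Degrees of freedom = 3 − 1 = 2; critical value at α = 0.05 is 5.991.
Since 4.286 < 5.991, we fail to reject the null hypothesis — the data are consistent with the 9:6:1 ratio.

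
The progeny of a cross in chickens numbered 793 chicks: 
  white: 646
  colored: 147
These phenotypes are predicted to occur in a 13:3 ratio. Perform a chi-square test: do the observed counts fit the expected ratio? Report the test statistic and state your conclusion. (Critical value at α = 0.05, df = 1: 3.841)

The 13:3 ratio has 16 parts, so with N = 793 the expected counts are:
  white: 793 × 13/16 = 644.3125
  colored: 793 × 3/16 = 148.6875
χ² = Σ (O − E)² / E
  white: (646 − 644.3125)² / 644.3125 = 0.0044
  colored: (147 − 148.6875)² / 148.6875 = 0.0192
χ² = 0.0044 + 0.0192 = 0.0236 ≈ 0.024
Degrees of freedom = 2 − 1 = 1; critical value at α = 0.05 is 3.841.
Since 0.024 < 3.841, we fail to reject the null hypothesis — the data are consistent with the 13:3 ratio.

0.024; consistent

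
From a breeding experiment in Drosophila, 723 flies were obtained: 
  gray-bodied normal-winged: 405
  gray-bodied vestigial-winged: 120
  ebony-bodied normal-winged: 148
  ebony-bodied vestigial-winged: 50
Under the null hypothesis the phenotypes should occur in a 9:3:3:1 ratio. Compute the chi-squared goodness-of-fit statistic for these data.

3.447

Under the 9:3:3:1 hypothesis (Σ ratio = 16, N = 723):
  gray-bodied normal-winged: 723 × 9/16 = 406.6875
  gray-bodied vestigial-winged: 723 × 3/16 = 135.5625
  ebony-bodied normal-winged: 723 × 3/16 = 135.5625
  ebony-bodied vestigial-winged: 723 × 1/16 = 45.1875
χ² = Σ (O − E)² / E
  gray-bodied normal-winged: (405 − 406.6875)² / 406.6875 = 0.0070
  gray-bodied vestigial-winged: (120 − 135.5625)² / 135.5625 = 1.7866
  ebony-bodied normal-winged: (148 − 135.5625)² / 135.5625 = 1.1411
  ebony-bodied vestigial-winged: (50 − 45.1875)² / 45.1875 = 0.5125
χ² = 0.0070 + 1.7866 + 1.1411 + 0.5125 = 3.4472 ≈ 3.447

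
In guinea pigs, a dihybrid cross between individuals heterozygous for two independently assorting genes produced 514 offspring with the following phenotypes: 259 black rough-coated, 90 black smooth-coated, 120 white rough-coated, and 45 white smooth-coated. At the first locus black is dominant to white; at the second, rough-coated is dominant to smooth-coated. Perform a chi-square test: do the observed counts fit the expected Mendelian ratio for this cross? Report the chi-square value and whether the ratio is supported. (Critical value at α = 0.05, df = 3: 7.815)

A dihybrid F₂ with independent assortment and complete dominance at both loci gives a 9:3:3:1 phenotypic ratio.
The 9:3:3:1 ratio has 16 parts, so with N = 514 the expected counts are:
  black rough-coated: 514 × 9/16 = 289.125
  black smooth-coated: 514 × 3/16 = 96.375
  white rough-coated: 514 × 3/16 = 96.375
  white smooth-coated: 514 × 1/16 = 32.125
χ² = Σ (O − E)² / E
  black rough-coated: (259 − 289.125)² / 289.125 = 3.1388
  black smooth-coated: (90 − 96.375)² / 96.375 = 0.4217
  white rough-coated: (120 − 96.375)² / 96.375 = 5.7913
  white smooth-coated: (45 − 32.125)² / 32.125 = 5.1600
χ² = 3.1388 + 0.4217 + 5.7913 + 5.1600 = 14.5118 ≈ 14.512
Degrees of freedom = 4 − 1 = 3; critical value at α = 0.05 is 7.815.
Since 14.512 > 7.815, we reject the null hypothesis — the data do not fit the 9:3:3:1 ratio.

14.512; not consistent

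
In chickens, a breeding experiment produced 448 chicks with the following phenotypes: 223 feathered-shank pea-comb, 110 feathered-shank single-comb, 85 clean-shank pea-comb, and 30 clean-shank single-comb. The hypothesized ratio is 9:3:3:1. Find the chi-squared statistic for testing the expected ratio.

Expected counts for N = 448 under a 9:3:3:1 ratio (total parts = 16):
  feathered-shank pea-comb: 448 × 9/16 = 252
  feathered-shank single-comb: 448 × 3/16 = 84
  clean-shank pea-comb: 448 × 3/16 = 84
  clean-shank single-comb: 448 × 1/16 = 28
χ² = Σ (O − E)² / E
  feathered-shank pea-comb: (223 − 252)² / 252 = 3.3373
  feathered-shank single-comb: (110 − 84)² / 84 = 8.0476
  clean-shank pea-comb: (85 − 84)² / 84 = 0.0119
  clean-shank single-comb: (30 − 28)² / 28 = 0.1429
χ² = 3.3373 + 8.0476 + 0.0119 + 0.1429 = 11.5397 ≈ 11.540

11.540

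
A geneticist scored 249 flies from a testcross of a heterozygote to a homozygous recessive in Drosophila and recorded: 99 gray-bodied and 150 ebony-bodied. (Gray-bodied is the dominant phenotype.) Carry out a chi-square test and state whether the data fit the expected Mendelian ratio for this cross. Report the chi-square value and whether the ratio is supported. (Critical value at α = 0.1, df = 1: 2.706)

10.446; not consistent

A testcross of a heterozygote (Aa × aa) gives a 1:1 phenotypic ratio.
Under the 1:1 hypothesis (Σ ratio = 2, N = 249):
  gray-bodied: 249 × 1/2 = 124.5
  ebony-bodied: 249 × 1/2 = 124.5
χ² = Σ (O − E)² / E
  gray-bodied: (99 − 124.5)² / 124.5 = 5.2229
  ebony-bodied: (150 − 124.5)² / 124.5 = 5.2229
χ² = 5.2229 + 5.2229 = 10.4458 ≈ 10.446
Degrees of freedom = 2 − 1 = 1; critical value at α = 0.1 is 2.706.
Since 10.446 > 2.706, we reject the null hypothesis — the data do not fit the 1:1 ratio.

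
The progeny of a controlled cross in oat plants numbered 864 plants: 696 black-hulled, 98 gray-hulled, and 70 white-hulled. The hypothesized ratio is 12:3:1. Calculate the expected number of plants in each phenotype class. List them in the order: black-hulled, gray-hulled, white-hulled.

Under the 12:3:1 hypothesis (Σ ratio = 16, N = 864):
  black-hulled: 864 × 12/16 = 648
  gray-hulled: 864 × 3/16 = 162
  white-hulled: 864 × 1/16 = 54

648, 162, 54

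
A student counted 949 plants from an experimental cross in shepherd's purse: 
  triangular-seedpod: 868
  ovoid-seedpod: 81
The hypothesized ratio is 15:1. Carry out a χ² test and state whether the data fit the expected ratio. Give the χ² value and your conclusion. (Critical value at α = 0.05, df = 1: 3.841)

Total ratio parts = 16. Expected numbers out of 949:
  triangular-seedpod: 949 × 15/16 = 889.6875
  ovoid-seedpod: 949 × 1/16 = 59.3125
χ² = Σ (O − E)² / E
  triangular-seedpod: (868 − 889.6875)² / 889.6875 = 0.5287
  ovoid-seedpod: (81 − 59.3125)² / 59.3125 = 7.9300
χ² = 0.5287 + 7.9300 = 8.4587 ≈ 8.459
Degrees of freedom = 2 − 1 = 1; critical value at α = 0.05 is 3.841.
Since 8.459 > 3.841, we reject the null hypothesis — the data do not fit the 15:1 ratio.

8.459; not consistent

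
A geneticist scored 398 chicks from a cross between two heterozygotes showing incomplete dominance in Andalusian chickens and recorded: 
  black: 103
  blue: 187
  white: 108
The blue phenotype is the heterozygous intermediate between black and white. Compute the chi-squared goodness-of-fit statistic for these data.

1.573

With incomplete dominance, a heterozygote × heterozygote cross gives a 1:2:1 phenotypic ratio.
Expected counts for N = 398 under a 1:2:1 ratio (total parts = 4):
  black: 398 × 1/4 = 99.5
  blue: 398 × 2/4 = 199
  white: 398 × 1/4 = 99.5
χ² = Σ (O − E)² / E
  black: (103 − 99.5)² / 99.5 = 0.1231
  blue: (187 − 199)² / 199 = 0.7236
  white: (108 − 99.5)² / 99.5 = 0.7261
χ² = 0.1231 + 0.7236 + 0.7261 = 1.5728 ≈ 1.573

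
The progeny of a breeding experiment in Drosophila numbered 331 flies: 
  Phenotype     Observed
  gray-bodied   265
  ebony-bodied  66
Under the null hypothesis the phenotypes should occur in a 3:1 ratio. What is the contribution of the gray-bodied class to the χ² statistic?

1.130

Expected counts for N = 331 under a 3:1 ratio (total parts = 4):
  gray-bodied: 331 × 3/4 = 248.25
  ebony-bodied: 331 × 1/4 = 82.75
Contribution of gray-bodied: (265 − 248.25)² / 248.25 = 1.1302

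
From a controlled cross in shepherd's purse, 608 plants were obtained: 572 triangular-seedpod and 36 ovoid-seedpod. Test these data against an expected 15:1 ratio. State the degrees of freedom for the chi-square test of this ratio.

1

A goodness-of-fit test with 2 phenotype classes has df = 2 − 1 = 1.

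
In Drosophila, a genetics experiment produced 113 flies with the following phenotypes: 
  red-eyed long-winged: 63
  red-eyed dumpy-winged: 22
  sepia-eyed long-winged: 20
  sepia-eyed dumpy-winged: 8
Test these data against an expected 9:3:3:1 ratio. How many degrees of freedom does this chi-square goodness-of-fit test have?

3

A goodness-of-fit test with 4 phenotype classes has df = 4 − 1 = 3.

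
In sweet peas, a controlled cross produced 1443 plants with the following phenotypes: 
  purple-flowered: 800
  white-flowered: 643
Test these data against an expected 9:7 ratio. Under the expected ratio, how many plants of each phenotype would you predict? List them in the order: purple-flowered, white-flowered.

Expected counts for N = 1443 under a 9:7 ratio (total parts = 16):
  purple-flowered: 1443 × 9/16 = 811.6875
  white-flowered: 1443 × 7/16 = 631.3125

811.6875, 631.3125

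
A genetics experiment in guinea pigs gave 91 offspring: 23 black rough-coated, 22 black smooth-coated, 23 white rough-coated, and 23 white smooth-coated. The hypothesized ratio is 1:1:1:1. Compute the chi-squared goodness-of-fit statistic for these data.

0.033

Under the 1:1:1:1 hypothesis (Σ ratio = 4, N = 91):
  black rough-coated: 91 × 1/4 = 22.75
  black smooth-coated: 91 × 1/4 = 22.75
  white rough-coated: 91 × 1/4 = 22.75
  white smooth-coated: 91 × 1/4 = 22.75
χ² = Σ (O − E)² / E
  black rough-coated: (23 − 22.75)² / 22.75 = 0.0027
  black smooth-coated: (22 − 22.75)² / 22.75 = 0.0247
  white rough-coated: (23 − 22.75)² / 22.75 = 0.0027
  white smooth-coated: (23 − 22.75)² / 22.75 = 0.0027
χ² = 0.0027 + 0.0247 + 0.0027 + 0.0027 = 0.0328 ≈ 0.033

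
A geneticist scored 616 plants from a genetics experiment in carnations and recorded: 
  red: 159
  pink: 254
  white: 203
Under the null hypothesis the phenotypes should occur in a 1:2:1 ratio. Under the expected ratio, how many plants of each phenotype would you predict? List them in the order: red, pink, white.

154, 308, 154

Under the 1:2:1 hypothesis (Σ ratio = 4, N = 616):
  red: 616 × 1/4 = 154
  pink: 616 × 2/4 = 308
  white: 616 × 1/4 = 154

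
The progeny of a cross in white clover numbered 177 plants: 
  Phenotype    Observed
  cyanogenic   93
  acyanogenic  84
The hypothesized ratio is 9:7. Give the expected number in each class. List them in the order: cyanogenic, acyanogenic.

99.5625, 77.4375

Total ratio parts = 16. Expected numbers out of 177:
  cyanogenic: 177 × 9/16 = 99.5625
  acyanogenic: 177 × 7/16 = 77.4375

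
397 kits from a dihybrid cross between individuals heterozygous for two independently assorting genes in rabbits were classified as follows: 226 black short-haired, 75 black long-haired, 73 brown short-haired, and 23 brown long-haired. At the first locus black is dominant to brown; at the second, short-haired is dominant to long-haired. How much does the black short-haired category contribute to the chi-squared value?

A dihybrid F₂ with independent assortment and complete dominance at both loci gives a 9:3:3:1 phenotypic ratio.
Under the 9:3:3:1 hypothesis (Σ ratio = 16, N = 397):
  black short-haired: 397 × 9/16 = 223.3125
  black long-haired: 397 × 3/16 = 74.4375
  brown short-haired: 397 × 3/16 = 74.4375
  brown long-haired: 397 × 1/16 = 24.8125
Contribution of black short-haired: (226 − 223.3125)² / 223.3125 = 0.0323

0.032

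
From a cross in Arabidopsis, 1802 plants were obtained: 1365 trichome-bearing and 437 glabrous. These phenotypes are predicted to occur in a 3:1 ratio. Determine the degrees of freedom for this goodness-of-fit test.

1

A goodness-of-fit test with 2 phenotype classes has df = 2 − 1 = 1.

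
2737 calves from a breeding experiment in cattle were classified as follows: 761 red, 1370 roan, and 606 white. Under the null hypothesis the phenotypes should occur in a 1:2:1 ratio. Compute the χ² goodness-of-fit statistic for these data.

The 1:2:1 ratio has 4 parts, so with N = 2737 the expected counts are:
  red: 2737 × 1/4 = 684.25
  roan: 2737 × 2/4 = 1368.5
  white: 2737 × 1/4 = 684.25
χ² = Σ (O − E)² / E
  red: (761 − 684.25)² / 684.25 = 8.6088
  roan: (1370 − 1368.5)² / 1368.5 = 0.0016
  white: (606 − 684.25)² / 684.25 = 8.9486
χ² = 8.6088 + 0.0016 + 8.9486 = 17.559

17.559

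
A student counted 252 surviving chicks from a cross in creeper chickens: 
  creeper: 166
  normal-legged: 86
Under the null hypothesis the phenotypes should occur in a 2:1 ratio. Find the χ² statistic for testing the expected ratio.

Total ratio parts = 3. Expected numbers out of 252:
  creeper: 252 × 2/3 = 168
  normal-legged: 252 × 1/3 = 84
χ² = Σ (O − E)² / E
  creeper: (166 − 168)² / 168 = 0.0238
  normal-legged: (86 − 84)² / 84 = 0.0476
χ² = 0.0238 + 0.0476 = 0.0714 ≈ 0.071

0.071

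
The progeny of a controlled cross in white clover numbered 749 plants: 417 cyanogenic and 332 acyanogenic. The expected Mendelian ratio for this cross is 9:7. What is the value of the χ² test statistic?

The 9:7 ratio has 16 parts, so with N = 749 the expected counts are:
  cyanogenic: 749 × 9/16 = 421.3125
  acyanogenic: 749 × 7/16 = 327.6875
χ² = Σ (O − E)² / E
  cyanogenic: (417 − 421.3125)² / 421.3125 = 0.0441
  acyanogenic: (332 − 327.6875)² / 327.6875 = 0.0568
χ² = 0.0441 + 0.0568 = 0.1009 ≈ 0.101

0.101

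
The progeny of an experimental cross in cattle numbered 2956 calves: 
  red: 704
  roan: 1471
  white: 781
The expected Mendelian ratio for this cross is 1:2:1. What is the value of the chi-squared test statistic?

4.078

The 1:2:1 ratio has 4 parts, so with N = 2956 the expected counts are:
  red: 2956 × 1/4 = 739
  roan: 2956 × 2/4 = 1478
  white: 2956 × 1/4 = 739
χ² = Σ (O − E)² / E
  red: (704 − 739)² / 739 = 1.6576
  roan: (1471 − 1478)² / 1478 = 0.0332
  white: (781 − 739)² / 739 = 2.3870
χ² = 1.6576 + 0.0332 + 2.3870 = 4.0778 ≈ 4.078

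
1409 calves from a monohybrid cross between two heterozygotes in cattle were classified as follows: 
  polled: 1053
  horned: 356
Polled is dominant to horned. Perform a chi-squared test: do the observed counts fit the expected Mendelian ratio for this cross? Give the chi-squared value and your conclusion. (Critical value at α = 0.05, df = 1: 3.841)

For a monohybrid cross between heterozygotes with complete dominance, the expected phenotypic ratio is 3:1.
Expected counts for N = 1409 under a 3:1 ratio (total parts = 4):
  polled: 1409 × 3/4 = 1056.75
  horned: 1409 × 1/4 = 352.25
χ² = Σ (O − E)² / E
  polled: (1053 − 1056.75)² / 1056.75 = 0.0133
  horned: (356 − 352.25)² / 352.25 = 0.0399
χ² = 0.0133 + 0.0399 = 0.0532 ≈ 0.053
Degrees of freedom = 2 − 1 = 1; critical value at α = 0.05 is 3.841.
Since 0.053 < 3.841, we fail to reject the null hypothesis — the data are consistent with the 3:1 ratio.

0.053; consistent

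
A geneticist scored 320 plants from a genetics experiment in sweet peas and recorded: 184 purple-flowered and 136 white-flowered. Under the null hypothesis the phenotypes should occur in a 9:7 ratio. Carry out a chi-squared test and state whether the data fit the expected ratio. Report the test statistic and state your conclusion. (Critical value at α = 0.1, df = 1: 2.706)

0.203; consistent

Expected counts for N = 320 under a 9:7 ratio (total parts = 16):
  purple-flowered: 320 × 9/16 = 180
  white-flowered: 320 × 7/16 = 140
χ² = Σ (O − E)² / E
  purple-flowered: (184 − 180)² / 180 = 0.0889
  white-flowered: (136 − 140)² / 140 = 0.1143
χ² = 0.0889 + 0.1143 = 0.2032 ≈ 0.203
Degrees of freedom = 2 − 1 = 1; critical value at α = 0.1 is 2.706.
Since 0.203 < 2.706, we fail to reject the null hypothesis — the data are consistent with the 9:7 ratio.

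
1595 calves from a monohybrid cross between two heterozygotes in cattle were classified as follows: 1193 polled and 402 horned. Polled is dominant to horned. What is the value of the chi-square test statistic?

0.035

For a monohybrid cross between heterozygotes with complete dominance, the expected phenotypic ratio is 3:1.
Expected counts for N = 1595 under a 3:1 ratio (total parts = 4):
  polled: 1595 × 3/4 = 1196.25
  horned: 1595 × 1/4 = 398.75
χ² = Σ (O − E)² / E
  polled: (1193 − 1196.25)² / 1196.25 = 0.0088
  horned: (402 − 398.75)² / 398.75 = 0.0265
χ² = 0.0088 + 0.0265 = 0.0353 ≈ 0.035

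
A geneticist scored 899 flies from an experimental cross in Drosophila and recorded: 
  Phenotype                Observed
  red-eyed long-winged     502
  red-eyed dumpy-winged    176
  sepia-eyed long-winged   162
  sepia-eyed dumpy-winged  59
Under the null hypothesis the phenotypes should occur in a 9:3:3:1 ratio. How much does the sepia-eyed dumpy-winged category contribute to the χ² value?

0.141

Total ratio parts = 16. Expected numbers out of 899:
  red-eyed long-winged: 899 × 9/16 = 505.6875
  red-eyed dumpy-winged: 899 × 3/16 = 168.5625
  sepia-eyed long-winged: 899 × 3/16 = 168.5625
  sepia-eyed dumpy-winged: 899 × 1/16 = 56.1875
Contribution of sepia-eyed dumpy-winged: (59 − 56.1875)² / 56.1875 = 0.1408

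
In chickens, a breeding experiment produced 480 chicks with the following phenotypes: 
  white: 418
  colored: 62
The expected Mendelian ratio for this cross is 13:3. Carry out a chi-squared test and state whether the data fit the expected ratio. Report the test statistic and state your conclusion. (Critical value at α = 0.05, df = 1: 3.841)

The 13:3 ratio has 16 parts, so with N = 480 the expected counts are:
  white: 480 × 13/16 = 390
  colored: 480 × 3/16 = 90
χ² = Σ (O − E)² / E
  white: (418 − 390)² / 390 = 2.0103
  colored: (62 − 90)² / 90 = 8.7111
χ² = 2.0103 + 8.7111 = 10.7214 ≈ 10.721
Degrees of freedom = 2 − 1 = 1; critical value at α = 0.05 is 3.841.
Since 10.721 > 3.841, we reject the null hypothesis — the data do not fit the 13:3 ratio.

10.721; not consistent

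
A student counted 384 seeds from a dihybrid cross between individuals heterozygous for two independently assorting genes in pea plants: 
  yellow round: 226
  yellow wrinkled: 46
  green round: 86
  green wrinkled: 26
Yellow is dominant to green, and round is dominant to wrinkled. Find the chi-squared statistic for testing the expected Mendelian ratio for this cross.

A dihybrid F₂ with independent assortment and complete dominance at both loci gives a 9:3:3:1 phenotypic ratio.
Expected counts for N = 384 under a 9:3:3:1 ratio (total parts = 16):
  yellow round: 384 × 9/16 = 216
  yellow wrinkled: 384 × 3/16 = 72
  green round: 384 × 3/16 = 72
  green wrinkled: 384 × 1/16 = 24
χ² = Σ (O − E)² / E
  yellow round: (226 − 216)² / 216 = 0.4630
  yellow wrinkled: (46 − 72)² / 72 = 9.3889
  green round: (86 − 72)² / 72 = 2.7222
  green wrinkled: (26 − 24)² / 24 = 0.1667
χ² = 0.4630 + 9.3889 + 2.7222 + 0.1667 = 12.7408 ≈ 12.741

12.741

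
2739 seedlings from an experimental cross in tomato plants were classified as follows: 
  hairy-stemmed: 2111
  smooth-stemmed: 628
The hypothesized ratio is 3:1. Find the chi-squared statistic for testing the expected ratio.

Total ratio parts = 4. Expected numbers out of 2739:
  hairy-stemmed: 2739 × 3/4 = 2054.25
  smooth-stemmed: 2739 × 1/4 = 684.75
χ² = Σ (O − E)² / E
  hairy-stemmed: (2111 − 2054.25)² / 2054.25 = 1.5678
  smooth-stemmed: (628 − 684.75)² / 684.75 = 4.7033
χ² = 1.5678 + 4.7033 = 6.2711 ≈ 6.271

6.271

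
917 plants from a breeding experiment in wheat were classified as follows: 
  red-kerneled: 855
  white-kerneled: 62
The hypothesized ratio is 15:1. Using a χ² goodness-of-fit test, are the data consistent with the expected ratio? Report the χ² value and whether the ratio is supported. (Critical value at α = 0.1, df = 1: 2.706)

0.409; consistent

Under the 15:1 hypothesis (Σ ratio = 16, N = 917):
  red-kerneled: 917 × 15/16 = 859.6875
  white-kerneled: 917 × 1/16 = 57.3125
χ² = Σ (O − E)² / E
  red-kerneled: (855 − 859.6875)² / 859.6875 = 0.0256
  white-kerneled: (62 − 57.3125)² / 57.3125 = 0.3834
χ² = 0.0256 + 0.3834 = 0.409
Degrees of freedom = 2 − 1 = 1; critical value at α = 0.1 is 2.706.
Since 0.409 < 2.706, we fail to reject the null hypothesis — the data are consistent with the 15:1 ratio.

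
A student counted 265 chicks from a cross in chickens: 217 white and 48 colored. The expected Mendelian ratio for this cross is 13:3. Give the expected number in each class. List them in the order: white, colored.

Expected counts for N = 265 under a 13:3 ratio (total parts = 16):
  white: 265 × 13/16 = 215.3125
  colored: 265 × 3/16 = 49.6875

215.3125, 49.6875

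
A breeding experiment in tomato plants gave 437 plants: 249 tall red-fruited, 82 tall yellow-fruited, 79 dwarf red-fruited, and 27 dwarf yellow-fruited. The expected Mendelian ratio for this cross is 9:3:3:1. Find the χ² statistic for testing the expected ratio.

Under the 9:3:3:1 hypothesis (Σ ratio = 16, N = 437):
  tall red-fruited: 437 × 9/16 = 245.8125
  tall yellow-fruited: 437 × 3/16 = 81.9375
  dwarf red-fruited: 437 × 3/16 = 81.9375
  dwarf yellow-fruited: 437 × 1/16 = 27.3125
χ² = Σ (O − E)² / E
  tall red-fruited: (249 − 245.8125)² / 245.8125 = 0.0413
  tall yellow-fruited: (82 − 81.9375)² / 81.9375 = 0.0000
  dwarf red-fruited: (79 − 81.9375)² / 81.9375 = 0.1053
  dwarf yellow-fruited: (27 − 27.3125)² / 27.3125 = 0.0036
χ² = 0.0413 + 0.0000 + 0.1053 + 0.0036 = 0.1502 ≈ 0.150

0.150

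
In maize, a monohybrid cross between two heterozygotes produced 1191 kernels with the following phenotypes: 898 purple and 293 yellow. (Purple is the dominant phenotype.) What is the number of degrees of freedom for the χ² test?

1

For a monohybrid cross between heterozygotes with complete dominance, the expected phenotypic ratio is 3:1.
A goodness-of-fit test with 2 phenotype classes has df = 2 − 1 = 1.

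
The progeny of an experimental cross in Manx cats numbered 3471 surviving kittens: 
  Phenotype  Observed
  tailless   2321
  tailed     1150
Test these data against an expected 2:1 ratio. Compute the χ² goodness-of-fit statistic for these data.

0.064

Total ratio parts = 3. Expected numbers out of 3471:
  tailless: 3471 × 2/3 = 2314
  tailed: 3471 × 1/3 = 1157
χ² = Σ (O − E)² / E
  tailless: (2321 − 2314)² / 2314 = 0.0212
  tailed: (1150 − 1157)² / 1157 = 0.0424
χ² = 0.0212 + 0.0424 = 0.0636 ≈ 0.064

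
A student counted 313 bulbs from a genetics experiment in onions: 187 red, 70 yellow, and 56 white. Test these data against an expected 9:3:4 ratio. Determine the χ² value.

The 9:3:4 ratio has 16 parts, so with N = 313 the expected counts are:
  red: 313 × 9/16 = 176.0625
  yellow: 313 × 3/16 = 58.6875
  white: 313 × 4/16 = 78.25
χ² = Σ (O − E)² / E
  red: (187 − 176.0625)² / 176.0625 = 0.6795
  yellow: (70 − 58.6875)² / 58.6875 = 2.1806
  white: (56 − 78.25)² / 78.25 = 6.3267
χ² = 0.6795 + 2.1806 + 6.3267 = 9.1868 ≈ 9.187

9.187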